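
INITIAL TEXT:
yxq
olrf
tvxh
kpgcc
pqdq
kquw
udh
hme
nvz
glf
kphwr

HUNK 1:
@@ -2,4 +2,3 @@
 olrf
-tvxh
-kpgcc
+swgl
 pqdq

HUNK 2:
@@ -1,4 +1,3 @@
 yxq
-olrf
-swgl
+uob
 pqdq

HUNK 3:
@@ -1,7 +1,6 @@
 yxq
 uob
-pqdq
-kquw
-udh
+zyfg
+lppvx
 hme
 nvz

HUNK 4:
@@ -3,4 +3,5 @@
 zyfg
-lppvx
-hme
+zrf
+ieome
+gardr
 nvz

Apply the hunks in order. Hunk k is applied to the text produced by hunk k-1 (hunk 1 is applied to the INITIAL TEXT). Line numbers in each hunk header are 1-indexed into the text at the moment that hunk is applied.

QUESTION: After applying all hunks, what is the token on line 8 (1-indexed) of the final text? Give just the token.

Hunk 1: at line 2 remove [tvxh,kpgcc] add [swgl] -> 10 lines: yxq olrf swgl pqdq kquw udh hme nvz glf kphwr
Hunk 2: at line 1 remove [olrf,swgl] add [uob] -> 9 lines: yxq uob pqdq kquw udh hme nvz glf kphwr
Hunk 3: at line 1 remove [pqdq,kquw,udh] add [zyfg,lppvx] -> 8 lines: yxq uob zyfg lppvx hme nvz glf kphwr
Hunk 4: at line 3 remove [lppvx,hme] add [zrf,ieome,gardr] -> 9 lines: yxq uob zyfg zrf ieome gardr nvz glf kphwr
Final line 8: glf

Answer: glf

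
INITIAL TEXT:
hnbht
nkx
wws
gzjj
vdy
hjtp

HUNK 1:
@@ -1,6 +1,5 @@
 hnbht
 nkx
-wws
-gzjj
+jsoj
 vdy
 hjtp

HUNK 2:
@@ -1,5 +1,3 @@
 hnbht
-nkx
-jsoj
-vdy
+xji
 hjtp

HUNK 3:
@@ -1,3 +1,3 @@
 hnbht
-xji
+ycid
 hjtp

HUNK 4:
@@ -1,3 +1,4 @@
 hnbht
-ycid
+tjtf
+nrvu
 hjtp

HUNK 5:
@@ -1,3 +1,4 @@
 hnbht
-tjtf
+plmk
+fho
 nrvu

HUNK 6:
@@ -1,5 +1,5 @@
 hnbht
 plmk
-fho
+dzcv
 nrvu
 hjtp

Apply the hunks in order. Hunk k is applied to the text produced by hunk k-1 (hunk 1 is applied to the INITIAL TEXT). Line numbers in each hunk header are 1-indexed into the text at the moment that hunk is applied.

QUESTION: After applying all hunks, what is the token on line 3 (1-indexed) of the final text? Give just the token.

Answer: dzcv

Derivation:
Hunk 1: at line 1 remove [wws,gzjj] add [jsoj] -> 5 lines: hnbht nkx jsoj vdy hjtp
Hunk 2: at line 1 remove [nkx,jsoj,vdy] add [xji] -> 3 lines: hnbht xji hjtp
Hunk 3: at line 1 remove [xji] add [ycid] -> 3 lines: hnbht ycid hjtp
Hunk 4: at line 1 remove [ycid] add [tjtf,nrvu] -> 4 lines: hnbht tjtf nrvu hjtp
Hunk 5: at line 1 remove [tjtf] add [plmk,fho] -> 5 lines: hnbht plmk fho nrvu hjtp
Hunk 6: at line 1 remove [fho] add [dzcv] -> 5 lines: hnbht plmk dzcv nrvu hjtp
Final line 3: dzcv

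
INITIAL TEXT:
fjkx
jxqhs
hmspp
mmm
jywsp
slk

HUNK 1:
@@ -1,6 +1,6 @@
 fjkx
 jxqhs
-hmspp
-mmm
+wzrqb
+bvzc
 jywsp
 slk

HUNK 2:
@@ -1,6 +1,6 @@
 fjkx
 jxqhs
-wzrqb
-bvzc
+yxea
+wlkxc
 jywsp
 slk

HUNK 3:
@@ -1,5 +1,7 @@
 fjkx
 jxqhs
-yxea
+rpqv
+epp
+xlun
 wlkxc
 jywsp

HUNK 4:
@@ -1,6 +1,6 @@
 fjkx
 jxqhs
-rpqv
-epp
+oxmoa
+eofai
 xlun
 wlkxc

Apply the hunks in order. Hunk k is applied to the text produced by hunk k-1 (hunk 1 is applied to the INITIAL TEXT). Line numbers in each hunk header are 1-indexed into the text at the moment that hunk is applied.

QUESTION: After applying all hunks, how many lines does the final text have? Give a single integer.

Hunk 1: at line 1 remove [hmspp,mmm] add [wzrqb,bvzc] -> 6 lines: fjkx jxqhs wzrqb bvzc jywsp slk
Hunk 2: at line 1 remove [wzrqb,bvzc] add [yxea,wlkxc] -> 6 lines: fjkx jxqhs yxea wlkxc jywsp slk
Hunk 3: at line 1 remove [yxea] add [rpqv,epp,xlun] -> 8 lines: fjkx jxqhs rpqv epp xlun wlkxc jywsp slk
Hunk 4: at line 1 remove [rpqv,epp] add [oxmoa,eofai] -> 8 lines: fjkx jxqhs oxmoa eofai xlun wlkxc jywsp slk
Final line count: 8

Answer: 8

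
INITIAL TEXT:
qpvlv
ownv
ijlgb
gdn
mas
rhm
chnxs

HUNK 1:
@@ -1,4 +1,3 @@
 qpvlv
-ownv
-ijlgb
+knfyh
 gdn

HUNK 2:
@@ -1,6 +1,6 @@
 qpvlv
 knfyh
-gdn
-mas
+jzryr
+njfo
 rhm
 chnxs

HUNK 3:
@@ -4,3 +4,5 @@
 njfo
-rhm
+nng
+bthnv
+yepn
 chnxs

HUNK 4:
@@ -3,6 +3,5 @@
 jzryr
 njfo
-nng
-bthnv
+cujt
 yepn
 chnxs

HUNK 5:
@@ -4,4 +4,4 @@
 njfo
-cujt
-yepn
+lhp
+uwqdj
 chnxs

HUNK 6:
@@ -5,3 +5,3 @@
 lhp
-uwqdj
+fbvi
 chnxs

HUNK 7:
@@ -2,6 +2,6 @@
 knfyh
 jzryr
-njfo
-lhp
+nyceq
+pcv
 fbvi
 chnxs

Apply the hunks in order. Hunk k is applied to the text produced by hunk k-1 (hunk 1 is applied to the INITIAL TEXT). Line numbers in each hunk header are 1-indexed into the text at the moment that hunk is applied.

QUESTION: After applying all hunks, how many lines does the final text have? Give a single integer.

Hunk 1: at line 1 remove [ownv,ijlgb] add [knfyh] -> 6 lines: qpvlv knfyh gdn mas rhm chnxs
Hunk 2: at line 1 remove [gdn,mas] add [jzryr,njfo] -> 6 lines: qpvlv knfyh jzryr njfo rhm chnxs
Hunk 3: at line 4 remove [rhm] add [nng,bthnv,yepn] -> 8 lines: qpvlv knfyh jzryr njfo nng bthnv yepn chnxs
Hunk 4: at line 3 remove [nng,bthnv] add [cujt] -> 7 lines: qpvlv knfyh jzryr njfo cujt yepn chnxs
Hunk 5: at line 4 remove [cujt,yepn] add [lhp,uwqdj] -> 7 lines: qpvlv knfyh jzryr njfo lhp uwqdj chnxs
Hunk 6: at line 5 remove [uwqdj] add [fbvi] -> 7 lines: qpvlv knfyh jzryr njfo lhp fbvi chnxs
Hunk 7: at line 2 remove [njfo,lhp] add [nyceq,pcv] -> 7 lines: qpvlv knfyh jzryr nyceq pcv fbvi chnxs
Final line count: 7

Answer: 7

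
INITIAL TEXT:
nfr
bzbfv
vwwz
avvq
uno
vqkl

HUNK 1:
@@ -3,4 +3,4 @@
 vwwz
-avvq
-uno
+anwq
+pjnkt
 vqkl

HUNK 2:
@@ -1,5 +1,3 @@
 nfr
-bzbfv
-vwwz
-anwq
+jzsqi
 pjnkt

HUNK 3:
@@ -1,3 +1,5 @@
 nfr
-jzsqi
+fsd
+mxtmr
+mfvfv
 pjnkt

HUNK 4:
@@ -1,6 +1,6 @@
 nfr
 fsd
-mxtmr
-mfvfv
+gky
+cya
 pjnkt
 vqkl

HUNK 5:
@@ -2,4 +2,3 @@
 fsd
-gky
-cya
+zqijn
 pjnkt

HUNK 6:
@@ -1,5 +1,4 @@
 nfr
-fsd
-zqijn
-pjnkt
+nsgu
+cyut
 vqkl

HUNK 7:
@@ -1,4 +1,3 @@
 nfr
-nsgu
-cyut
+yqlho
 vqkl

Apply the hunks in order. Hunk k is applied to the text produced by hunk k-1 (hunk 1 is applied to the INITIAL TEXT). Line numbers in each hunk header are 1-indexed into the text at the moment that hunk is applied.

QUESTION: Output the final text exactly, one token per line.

Hunk 1: at line 3 remove [avvq,uno] add [anwq,pjnkt] -> 6 lines: nfr bzbfv vwwz anwq pjnkt vqkl
Hunk 2: at line 1 remove [bzbfv,vwwz,anwq] add [jzsqi] -> 4 lines: nfr jzsqi pjnkt vqkl
Hunk 3: at line 1 remove [jzsqi] add [fsd,mxtmr,mfvfv] -> 6 lines: nfr fsd mxtmr mfvfv pjnkt vqkl
Hunk 4: at line 1 remove [mxtmr,mfvfv] add [gky,cya] -> 6 lines: nfr fsd gky cya pjnkt vqkl
Hunk 5: at line 2 remove [gky,cya] add [zqijn] -> 5 lines: nfr fsd zqijn pjnkt vqkl
Hunk 6: at line 1 remove [fsd,zqijn,pjnkt] add [nsgu,cyut] -> 4 lines: nfr nsgu cyut vqkl
Hunk 7: at line 1 remove [nsgu,cyut] add [yqlho] -> 3 lines: nfr yqlho vqkl

Answer: nfr
yqlho
vqkl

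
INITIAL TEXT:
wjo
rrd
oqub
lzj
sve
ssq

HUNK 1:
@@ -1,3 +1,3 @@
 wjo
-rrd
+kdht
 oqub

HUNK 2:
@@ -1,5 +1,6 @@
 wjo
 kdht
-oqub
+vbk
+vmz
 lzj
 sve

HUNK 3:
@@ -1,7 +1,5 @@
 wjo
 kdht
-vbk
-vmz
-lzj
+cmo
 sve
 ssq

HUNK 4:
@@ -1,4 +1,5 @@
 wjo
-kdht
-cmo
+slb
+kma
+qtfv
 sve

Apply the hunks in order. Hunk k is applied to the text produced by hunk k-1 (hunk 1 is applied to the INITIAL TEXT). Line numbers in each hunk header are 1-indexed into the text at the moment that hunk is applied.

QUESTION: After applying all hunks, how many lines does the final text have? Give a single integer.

Answer: 6

Derivation:
Hunk 1: at line 1 remove [rrd] add [kdht] -> 6 lines: wjo kdht oqub lzj sve ssq
Hunk 2: at line 1 remove [oqub] add [vbk,vmz] -> 7 lines: wjo kdht vbk vmz lzj sve ssq
Hunk 3: at line 1 remove [vbk,vmz,lzj] add [cmo] -> 5 lines: wjo kdht cmo sve ssq
Hunk 4: at line 1 remove [kdht,cmo] add [slb,kma,qtfv] -> 6 lines: wjo slb kma qtfv sve ssq
Final line count: 6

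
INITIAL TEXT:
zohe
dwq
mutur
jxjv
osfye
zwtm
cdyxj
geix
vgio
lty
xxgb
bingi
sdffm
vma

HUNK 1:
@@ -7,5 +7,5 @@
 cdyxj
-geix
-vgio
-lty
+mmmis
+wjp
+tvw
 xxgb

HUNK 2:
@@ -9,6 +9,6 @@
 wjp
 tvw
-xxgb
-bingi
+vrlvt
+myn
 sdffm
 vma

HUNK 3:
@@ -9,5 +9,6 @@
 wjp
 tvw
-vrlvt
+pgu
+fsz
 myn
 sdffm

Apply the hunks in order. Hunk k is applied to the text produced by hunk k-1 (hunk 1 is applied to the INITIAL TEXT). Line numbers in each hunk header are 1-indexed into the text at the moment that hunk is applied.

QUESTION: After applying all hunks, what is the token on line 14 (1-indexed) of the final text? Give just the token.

Hunk 1: at line 7 remove [geix,vgio,lty] add [mmmis,wjp,tvw] -> 14 lines: zohe dwq mutur jxjv osfye zwtm cdyxj mmmis wjp tvw xxgb bingi sdffm vma
Hunk 2: at line 9 remove [xxgb,bingi] add [vrlvt,myn] -> 14 lines: zohe dwq mutur jxjv osfye zwtm cdyxj mmmis wjp tvw vrlvt myn sdffm vma
Hunk 3: at line 9 remove [vrlvt] add [pgu,fsz] -> 15 lines: zohe dwq mutur jxjv osfye zwtm cdyxj mmmis wjp tvw pgu fsz myn sdffm vma
Final line 14: sdffm

Answer: sdffm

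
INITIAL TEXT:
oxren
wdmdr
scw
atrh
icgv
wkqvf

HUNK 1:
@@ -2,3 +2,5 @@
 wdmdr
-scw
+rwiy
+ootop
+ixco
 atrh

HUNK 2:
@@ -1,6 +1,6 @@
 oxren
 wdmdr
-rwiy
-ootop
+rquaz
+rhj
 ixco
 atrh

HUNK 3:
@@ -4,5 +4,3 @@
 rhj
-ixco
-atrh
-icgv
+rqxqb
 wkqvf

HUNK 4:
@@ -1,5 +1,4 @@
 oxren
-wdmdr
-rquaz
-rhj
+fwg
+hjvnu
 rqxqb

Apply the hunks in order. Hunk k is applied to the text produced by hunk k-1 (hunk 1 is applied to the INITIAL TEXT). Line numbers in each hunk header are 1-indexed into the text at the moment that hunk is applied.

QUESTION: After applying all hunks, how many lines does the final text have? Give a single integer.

Answer: 5

Derivation:
Hunk 1: at line 2 remove [scw] add [rwiy,ootop,ixco] -> 8 lines: oxren wdmdr rwiy ootop ixco atrh icgv wkqvf
Hunk 2: at line 1 remove [rwiy,ootop] add [rquaz,rhj] -> 8 lines: oxren wdmdr rquaz rhj ixco atrh icgv wkqvf
Hunk 3: at line 4 remove [ixco,atrh,icgv] add [rqxqb] -> 6 lines: oxren wdmdr rquaz rhj rqxqb wkqvf
Hunk 4: at line 1 remove [wdmdr,rquaz,rhj] add [fwg,hjvnu] -> 5 lines: oxren fwg hjvnu rqxqb wkqvf
Final line count: 5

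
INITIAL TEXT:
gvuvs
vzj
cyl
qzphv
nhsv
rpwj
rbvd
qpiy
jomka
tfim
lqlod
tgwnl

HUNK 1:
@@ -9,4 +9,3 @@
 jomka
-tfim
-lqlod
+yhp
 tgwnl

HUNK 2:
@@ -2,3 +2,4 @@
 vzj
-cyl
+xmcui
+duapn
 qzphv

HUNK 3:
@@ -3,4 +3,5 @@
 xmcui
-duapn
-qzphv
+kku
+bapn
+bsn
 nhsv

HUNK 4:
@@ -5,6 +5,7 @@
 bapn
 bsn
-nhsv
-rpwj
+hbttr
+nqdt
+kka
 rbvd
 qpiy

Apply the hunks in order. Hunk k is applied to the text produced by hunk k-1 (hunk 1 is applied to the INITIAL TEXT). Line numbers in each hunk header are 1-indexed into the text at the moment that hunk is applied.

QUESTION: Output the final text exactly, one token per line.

Answer: gvuvs
vzj
xmcui
kku
bapn
bsn
hbttr
nqdt
kka
rbvd
qpiy
jomka
yhp
tgwnl

Derivation:
Hunk 1: at line 9 remove [tfim,lqlod] add [yhp] -> 11 lines: gvuvs vzj cyl qzphv nhsv rpwj rbvd qpiy jomka yhp tgwnl
Hunk 2: at line 2 remove [cyl] add [xmcui,duapn] -> 12 lines: gvuvs vzj xmcui duapn qzphv nhsv rpwj rbvd qpiy jomka yhp tgwnl
Hunk 3: at line 3 remove [duapn,qzphv] add [kku,bapn,bsn] -> 13 lines: gvuvs vzj xmcui kku bapn bsn nhsv rpwj rbvd qpiy jomka yhp tgwnl
Hunk 4: at line 5 remove [nhsv,rpwj] add [hbttr,nqdt,kka] -> 14 lines: gvuvs vzj xmcui kku bapn bsn hbttr nqdt kka rbvd qpiy jomka yhp tgwnl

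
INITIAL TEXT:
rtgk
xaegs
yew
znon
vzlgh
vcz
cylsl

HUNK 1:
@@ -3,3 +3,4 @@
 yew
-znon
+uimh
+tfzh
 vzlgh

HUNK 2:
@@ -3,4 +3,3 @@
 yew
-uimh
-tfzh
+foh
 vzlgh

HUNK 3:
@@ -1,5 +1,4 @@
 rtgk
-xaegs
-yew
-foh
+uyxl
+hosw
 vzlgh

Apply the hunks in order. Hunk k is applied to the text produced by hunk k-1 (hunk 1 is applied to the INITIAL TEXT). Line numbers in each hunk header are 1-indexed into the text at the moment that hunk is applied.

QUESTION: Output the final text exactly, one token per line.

Answer: rtgk
uyxl
hosw
vzlgh
vcz
cylsl

Derivation:
Hunk 1: at line 3 remove [znon] add [uimh,tfzh] -> 8 lines: rtgk xaegs yew uimh tfzh vzlgh vcz cylsl
Hunk 2: at line 3 remove [uimh,tfzh] add [foh] -> 7 lines: rtgk xaegs yew foh vzlgh vcz cylsl
Hunk 3: at line 1 remove [xaegs,yew,foh] add [uyxl,hosw] -> 6 lines: rtgk uyxl hosw vzlgh vcz cylsl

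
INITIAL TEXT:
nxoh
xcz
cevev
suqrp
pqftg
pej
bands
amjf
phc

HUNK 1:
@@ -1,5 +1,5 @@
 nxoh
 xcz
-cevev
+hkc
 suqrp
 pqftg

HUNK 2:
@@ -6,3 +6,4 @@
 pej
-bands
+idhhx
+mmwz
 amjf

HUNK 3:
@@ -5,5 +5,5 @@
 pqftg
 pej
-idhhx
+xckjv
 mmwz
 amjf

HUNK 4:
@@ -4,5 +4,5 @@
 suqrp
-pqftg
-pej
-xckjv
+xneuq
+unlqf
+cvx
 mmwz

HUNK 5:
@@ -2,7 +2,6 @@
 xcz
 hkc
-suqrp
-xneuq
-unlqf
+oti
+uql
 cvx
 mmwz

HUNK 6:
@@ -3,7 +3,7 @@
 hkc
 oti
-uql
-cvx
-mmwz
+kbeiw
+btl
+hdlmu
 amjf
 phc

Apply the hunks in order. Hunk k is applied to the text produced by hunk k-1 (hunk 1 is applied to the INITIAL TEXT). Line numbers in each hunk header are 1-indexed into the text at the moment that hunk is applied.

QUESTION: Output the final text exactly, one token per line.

Answer: nxoh
xcz
hkc
oti
kbeiw
btl
hdlmu
amjf
phc

Derivation:
Hunk 1: at line 1 remove [cevev] add [hkc] -> 9 lines: nxoh xcz hkc suqrp pqftg pej bands amjf phc
Hunk 2: at line 6 remove [bands] add [idhhx,mmwz] -> 10 lines: nxoh xcz hkc suqrp pqftg pej idhhx mmwz amjf phc
Hunk 3: at line 5 remove [idhhx] add [xckjv] -> 10 lines: nxoh xcz hkc suqrp pqftg pej xckjv mmwz amjf phc
Hunk 4: at line 4 remove [pqftg,pej,xckjv] add [xneuq,unlqf,cvx] -> 10 lines: nxoh xcz hkc suqrp xneuq unlqf cvx mmwz amjf phc
Hunk 5: at line 2 remove [suqrp,xneuq,unlqf] add [oti,uql] -> 9 lines: nxoh xcz hkc oti uql cvx mmwz amjf phc
Hunk 6: at line 3 remove [uql,cvx,mmwz] add [kbeiw,btl,hdlmu] -> 9 lines: nxoh xcz hkc oti kbeiw btl hdlmu amjf phc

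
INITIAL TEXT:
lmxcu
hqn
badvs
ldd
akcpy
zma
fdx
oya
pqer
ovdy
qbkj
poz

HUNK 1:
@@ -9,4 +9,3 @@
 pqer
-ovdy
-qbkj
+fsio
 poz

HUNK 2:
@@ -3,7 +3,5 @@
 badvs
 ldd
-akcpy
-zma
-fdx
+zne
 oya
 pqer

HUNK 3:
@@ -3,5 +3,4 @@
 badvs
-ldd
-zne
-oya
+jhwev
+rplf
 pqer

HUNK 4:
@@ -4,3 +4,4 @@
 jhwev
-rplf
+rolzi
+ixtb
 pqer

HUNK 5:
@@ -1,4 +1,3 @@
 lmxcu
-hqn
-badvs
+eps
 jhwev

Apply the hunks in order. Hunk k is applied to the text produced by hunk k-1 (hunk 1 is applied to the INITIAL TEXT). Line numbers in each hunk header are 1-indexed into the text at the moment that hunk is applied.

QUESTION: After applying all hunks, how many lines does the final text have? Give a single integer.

Answer: 8

Derivation:
Hunk 1: at line 9 remove [ovdy,qbkj] add [fsio] -> 11 lines: lmxcu hqn badvs ldd akcpy zma fdx oya pqer fsio poz
Hunk 2: at line 3 remove [akcpy,zma,fdx] add [zne] -> 9 lines: lmxcu hqn badvs ldd zne oya pqer fsio poz
Hunk 3: at line 3 remove [ldd,zne,oya] add [jhwev,rplf] -> 8 lines: lmxcu hqn badvs jhwev rplf pqer fsio poz
Hunk 4: at line 4 remove [rplf] add [rolzi,ixtb] -> 9 lines: lmxcu hqn badvs jhwev rolzi ixtb pqer fsio poz
Hunk 5: at line 1 remove [hqn,badvs] add [eps] -> 8 lines: lmxcu eps jhwev rolzi ixtb pqer fsio poz
Final line count: 8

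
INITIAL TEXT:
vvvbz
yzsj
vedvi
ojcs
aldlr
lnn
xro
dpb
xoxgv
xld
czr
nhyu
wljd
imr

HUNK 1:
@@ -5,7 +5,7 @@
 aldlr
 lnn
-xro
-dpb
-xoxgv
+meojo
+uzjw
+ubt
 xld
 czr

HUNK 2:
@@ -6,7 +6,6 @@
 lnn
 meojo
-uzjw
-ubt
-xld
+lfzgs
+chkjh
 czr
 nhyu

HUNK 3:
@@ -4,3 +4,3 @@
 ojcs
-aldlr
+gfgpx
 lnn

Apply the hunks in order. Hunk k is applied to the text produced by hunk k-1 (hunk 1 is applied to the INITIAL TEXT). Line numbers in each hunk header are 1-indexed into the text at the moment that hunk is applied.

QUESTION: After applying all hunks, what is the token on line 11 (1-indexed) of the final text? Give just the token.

Answer: nhyu

Derivation:
Hunk 1: at line 5 remove [xro,dpb,xoxgv] add [meojo,uzjw,ubt] -> 14 lines: vvvbz yzsj vedvi ojcs aldlr lnn meojo uzjw ubt xld czr nhyu wljd imr
Hunk 2: at line 6 remove [uzjw,ubt,xld] add [lfzgs,chkjh] -> 13 lines: vvvbz yzsj vedvi ojcs aldlr lnn meojo lfzgs chkjh czr nhyu wljd imr
Hunk 3: at line 4 remove [aldlr] add [gfgpx] -> 13 lines: vvvbz yzsj vedvi ojcs gfgpx lnn meojo lfzgs chkjh czr nhyu wljd imr
Final line 11: nhyu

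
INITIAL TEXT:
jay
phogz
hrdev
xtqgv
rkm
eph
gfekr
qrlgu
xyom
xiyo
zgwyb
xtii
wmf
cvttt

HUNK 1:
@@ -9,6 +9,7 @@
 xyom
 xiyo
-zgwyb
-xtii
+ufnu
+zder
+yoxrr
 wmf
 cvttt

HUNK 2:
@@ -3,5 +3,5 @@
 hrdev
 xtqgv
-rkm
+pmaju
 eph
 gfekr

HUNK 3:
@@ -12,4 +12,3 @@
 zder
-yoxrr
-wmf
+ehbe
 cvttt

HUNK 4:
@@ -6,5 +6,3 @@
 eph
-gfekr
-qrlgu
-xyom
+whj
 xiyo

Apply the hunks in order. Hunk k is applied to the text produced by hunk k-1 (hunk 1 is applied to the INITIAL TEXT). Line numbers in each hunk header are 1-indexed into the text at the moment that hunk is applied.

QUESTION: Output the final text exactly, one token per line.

Answer: jay
phogz
hrdev
xtqgv
pmaju
eph
whj
xiyo
ufnu
zder
ehbe
cvttt

Derivation:
Hunk 1: at line 9 remove [zgwyb,xtii] add [ufnu,zder,yoxrr] -> 15 lines: jay phogz hrdev xtqgv rkm eph gfekr qrlgu xyom xiyo ufnu zder yoxrr wmf cvttt
Hunk 2: at line 3 remove [rkm] add [pmaju] -> 15 lines: jay phogz hrdev xtqgv pmaju eph gfekr qrlgu xyom xiyo ufnu zder yoxrr wmf cvttt
Hunk 3: at line 12 remove [yoxrr,wmf] add [ehbe] -> 14 lines: jay phogz hrdev xtqgv pmaju eph gfekr qrlgu xyom xiyo ufnu zder ehbe cvttt
Hunk 4: at line 6 remove [gfekr,qrlgu,xyom] add [whj] -> 12 lines: jay phogz hrdev xtqgv pmaju eph whj xiyo ufnu zder ehbe cvttt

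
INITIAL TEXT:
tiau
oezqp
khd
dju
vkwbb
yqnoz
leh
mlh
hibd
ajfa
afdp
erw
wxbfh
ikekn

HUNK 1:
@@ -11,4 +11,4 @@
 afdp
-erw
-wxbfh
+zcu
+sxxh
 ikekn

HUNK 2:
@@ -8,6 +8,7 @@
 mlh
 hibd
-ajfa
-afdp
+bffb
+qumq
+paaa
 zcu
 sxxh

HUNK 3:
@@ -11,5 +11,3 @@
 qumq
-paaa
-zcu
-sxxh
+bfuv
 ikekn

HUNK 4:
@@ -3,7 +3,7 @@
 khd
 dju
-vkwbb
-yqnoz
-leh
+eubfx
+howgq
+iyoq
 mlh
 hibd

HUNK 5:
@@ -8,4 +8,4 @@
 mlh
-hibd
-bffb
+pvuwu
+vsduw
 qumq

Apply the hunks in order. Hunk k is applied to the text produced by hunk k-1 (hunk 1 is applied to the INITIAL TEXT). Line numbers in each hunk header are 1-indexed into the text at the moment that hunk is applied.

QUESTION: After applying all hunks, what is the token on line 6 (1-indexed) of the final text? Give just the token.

Hunk 1: at line 11 remove [erw,wxbfh] add [zcu,sxxh] -> 14 lines: tiau oezqp khd dju vkwbb yqnoz leh mlh hibd ajfa afdp zcu sxxh ikekn
Hunk 2: at line 8 remove [ajfa,afdp] add [bffb,qumq,paaa] -> 15 lines: tiau oezqp khd dju vkwbb yqnoz leh mlh hibd bffb qumq paaa zcu sxxh ikekn
Hunk 3: at line 11 remove [paaa,zcu,sxxh] add [bfuv] -> 13 lines: tiau oezqp khd dju vkwbb yqnoz leh mlh hibd bffb qumq bfuv ikekn
Hunk 4: at line 3 remove [vkwbb,yqnoz,leh] add [eubfx,howgq,iyoq] -> 13 lines: tiau oezqp khd dju eubfx howgq iyoq mlh hibd bffb qumq bfuv ikekn
Hunk 5: at line 8 remove [hibd,bffb] add [pvuwu,vsduw] -> 13 lines: tiau oezqp khd dju eubfx howgq iyoq mlh pvuwu vsduw qumq bfuv ikekn
Final line 6: howgq

Answer: howgq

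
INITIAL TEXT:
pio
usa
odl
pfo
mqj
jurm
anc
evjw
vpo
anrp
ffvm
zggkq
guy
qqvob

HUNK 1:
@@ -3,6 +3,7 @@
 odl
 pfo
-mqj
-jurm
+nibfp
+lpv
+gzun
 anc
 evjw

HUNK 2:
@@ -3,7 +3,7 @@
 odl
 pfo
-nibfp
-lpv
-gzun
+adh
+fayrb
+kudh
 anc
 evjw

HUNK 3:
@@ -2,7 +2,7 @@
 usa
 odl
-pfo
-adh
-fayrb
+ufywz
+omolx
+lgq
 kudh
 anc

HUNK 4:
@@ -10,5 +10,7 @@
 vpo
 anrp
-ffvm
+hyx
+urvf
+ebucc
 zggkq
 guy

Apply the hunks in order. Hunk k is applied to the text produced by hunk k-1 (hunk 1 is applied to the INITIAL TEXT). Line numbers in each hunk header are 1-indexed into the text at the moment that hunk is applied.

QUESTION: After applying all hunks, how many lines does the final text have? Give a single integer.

Hunk 1: at line 3 remove [mqj,jurm] add [nibfp,lpv,gzun] -> 15 lines: pio usa odl pfo nibfp lpv gzun anc evjw vpo anrp ffvm zggkq guy qqvob
Hunk 2: at line 3 remove [nibfp,lpv,gzun] add [adh,fayrb,kudh] -> 15 lines: pio usa odl pfo adh fayrb kudh anc evjw vpo anrp ffvm zggkq guy qqvob
Hunk 3: at line 2 remove [pfo,adh,fayrb] add [ufywz,omolx,lgq] -> 15 lines: pio usa odl ufywz omolx lgq kudh anc evjw vpo anrp ffvm zggkq guy qqvob
Hunk 4: at line 10 remove [ffvm] add [hyx,urvf,ebucc] -> 17 lines: pio usa odl ufywz omolx lgq kudh anc evjw vpo anrp hyx urvf ebucc zggkq guy qqvob
Final line count: 17

Answer: 17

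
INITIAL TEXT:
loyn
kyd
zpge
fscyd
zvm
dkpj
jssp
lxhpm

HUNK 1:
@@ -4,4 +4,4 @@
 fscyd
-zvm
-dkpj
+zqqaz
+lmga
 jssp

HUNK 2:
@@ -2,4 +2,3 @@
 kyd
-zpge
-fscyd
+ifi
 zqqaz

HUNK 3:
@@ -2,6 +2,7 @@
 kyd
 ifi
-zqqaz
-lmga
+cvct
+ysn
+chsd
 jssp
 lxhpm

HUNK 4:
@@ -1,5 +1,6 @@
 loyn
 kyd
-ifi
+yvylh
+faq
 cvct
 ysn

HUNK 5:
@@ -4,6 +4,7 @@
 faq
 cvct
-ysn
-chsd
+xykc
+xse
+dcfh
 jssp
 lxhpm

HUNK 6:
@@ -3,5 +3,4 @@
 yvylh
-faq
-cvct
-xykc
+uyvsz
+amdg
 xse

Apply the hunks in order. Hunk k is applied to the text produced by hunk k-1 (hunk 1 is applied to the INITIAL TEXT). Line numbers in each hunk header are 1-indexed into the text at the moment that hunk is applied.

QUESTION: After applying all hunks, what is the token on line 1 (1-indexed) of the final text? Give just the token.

Answer: loyn

Derivation:
Hunk 1: at line 4 remove [zvm,dkpj] add [zqqaz,lmga] -> 8 lines: loyn kyd zpge fscyd zqqaz lmga jssp lxhpm
Hunk 2: at line 2 remove [zpge,fscyd] add [ifi] -> 7 lines: loyn kyd ifi zqqaz lmga jssp lxhpm
Hunk 3: at line 2 remove [zqqaz,lmga] add [cvct,ysn,chsd] -> 8 lines: loyn kyd ifi cvct ysn chsd jssp lxhpm
Hunk 4: at line 1 remove [ifi] add [yvylh,faq] -> 9 lines: loyn kyd yvylh faq cvct ysn chsd jssp lxhpm
Hunk 5: at line 4 remove [ysn,chsd] add [xykc,xse,dcfh] -> 10 lines: loyn kyd yvylh faq cvct xykc xse dcfh jssp lxhpm
Hunk 6: at line 3 remove [faq,cvct,xykc] add [uyvsz,amdg] -> 9 lines: loyn kyd yvylh uyvsz amdg xse dcfh jssp lxhpm
Final line 1: loyn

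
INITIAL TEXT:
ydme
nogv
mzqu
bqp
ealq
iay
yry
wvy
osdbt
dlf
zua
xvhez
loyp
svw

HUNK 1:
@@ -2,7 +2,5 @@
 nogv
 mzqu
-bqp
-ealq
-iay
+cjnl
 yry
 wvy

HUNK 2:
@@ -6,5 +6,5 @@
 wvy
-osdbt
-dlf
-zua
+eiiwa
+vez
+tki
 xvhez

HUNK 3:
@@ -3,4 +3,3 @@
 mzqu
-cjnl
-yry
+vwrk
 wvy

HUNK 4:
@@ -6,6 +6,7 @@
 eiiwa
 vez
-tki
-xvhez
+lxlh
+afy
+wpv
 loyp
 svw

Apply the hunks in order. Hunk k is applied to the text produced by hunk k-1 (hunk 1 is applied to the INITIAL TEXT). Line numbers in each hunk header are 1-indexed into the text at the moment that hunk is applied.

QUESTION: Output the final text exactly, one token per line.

Hunk 1: at line 2 remove [bqp,ealq,iay] add [cjnl] -> 12 lines: ydme nogv mzqu cjnl yry wvy osdbt dlf zua xvhez loyp svw
Hunk 2: at line 6 remove [osdbt,dlf,zua] add [eiiwa,vez,tki] -> 12 lines: ydme nogv mzqu cjnl yry wvy eiiwa vez tki xvhez loyp svw
Hunk 3: at line 3 remove [cjnl,yry] add [vwrk] -> 11 lines: ydme nogv mzqu vwrk wvy eiiwa vez tki xvhez loyp svw
Hunk 4: at line 6 remove [tki,xvhez] add [lxlh,afy,wpv] -> 12 lines: ydme nogv mzqu vwrk wvy eiiwa vez lxlh afy wpv loyp svw

Answer: ydme
nogv
mzqu
vwrk
wvy
eiiwa
vez
lxlh
afy
wpv
loyp
svw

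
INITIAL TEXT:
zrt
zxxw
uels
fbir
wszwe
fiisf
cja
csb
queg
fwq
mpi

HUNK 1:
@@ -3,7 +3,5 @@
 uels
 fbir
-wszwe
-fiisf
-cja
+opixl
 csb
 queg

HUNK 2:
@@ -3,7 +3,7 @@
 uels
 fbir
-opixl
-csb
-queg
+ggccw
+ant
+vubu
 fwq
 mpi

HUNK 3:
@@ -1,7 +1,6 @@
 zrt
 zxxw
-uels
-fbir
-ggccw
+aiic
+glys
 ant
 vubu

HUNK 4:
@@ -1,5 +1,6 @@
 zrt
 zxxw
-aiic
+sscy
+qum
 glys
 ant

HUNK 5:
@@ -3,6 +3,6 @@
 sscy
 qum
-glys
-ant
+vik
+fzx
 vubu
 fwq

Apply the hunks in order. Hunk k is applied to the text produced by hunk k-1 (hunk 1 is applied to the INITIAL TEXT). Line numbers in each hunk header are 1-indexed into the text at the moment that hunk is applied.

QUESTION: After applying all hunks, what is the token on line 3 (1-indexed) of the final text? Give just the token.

Hunk 1: at line 3 remove [wszwe,fiisf,cja] add [opixl] -> 9 lines: zrt zxxw uels fbir opixl csb queg fwq mpi
Hunk 2: at line 3 remove [opixl,csb,queg] add [ggccw,ant,vubu] -> 9 lines: zrt zxxw uels fbir ggccw ant vubu fwq mpi
Hunk 3: at line 1 remove [uels,fbir,ggccw] add [aiic,glys] -> 8 lines: zrt zxxw aiic glys ant vubu fwq mpi
Hunk 4: at line 1 remove [aiic] add [sscy,qum] -> 9 lines: zrt zxxw sscy qum glys ant vubu fwq mpi
Hunk 5: at line 3 remove [glys,ant] add [vik,fzx] -> 9 lines: zrt zxxw sscy qum vik fzx vubu fwq mpi
Final line 3: sscy

Answer: sscy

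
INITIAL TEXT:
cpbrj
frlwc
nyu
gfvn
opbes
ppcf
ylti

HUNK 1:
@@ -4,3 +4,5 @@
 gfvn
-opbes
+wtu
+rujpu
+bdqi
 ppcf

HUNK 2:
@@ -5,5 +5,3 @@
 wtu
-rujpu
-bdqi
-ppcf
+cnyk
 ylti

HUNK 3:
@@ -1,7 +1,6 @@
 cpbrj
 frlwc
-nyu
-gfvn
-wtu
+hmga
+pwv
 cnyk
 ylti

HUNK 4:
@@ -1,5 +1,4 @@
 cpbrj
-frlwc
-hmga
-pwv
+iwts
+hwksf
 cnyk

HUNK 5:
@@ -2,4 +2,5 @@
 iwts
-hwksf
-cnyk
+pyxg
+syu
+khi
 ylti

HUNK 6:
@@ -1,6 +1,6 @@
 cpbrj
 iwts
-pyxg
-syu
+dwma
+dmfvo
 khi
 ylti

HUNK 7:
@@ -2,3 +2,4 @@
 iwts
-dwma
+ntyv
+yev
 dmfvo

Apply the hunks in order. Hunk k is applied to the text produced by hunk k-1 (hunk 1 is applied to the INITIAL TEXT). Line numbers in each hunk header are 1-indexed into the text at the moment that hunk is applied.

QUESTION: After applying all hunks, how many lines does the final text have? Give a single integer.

Hunk 1: at line 4 remove [opbes] add [wtu,rujpu,bdqi] -> 9 lines: cpbrj frlwc nyu gfvn wtu rujpu bdqi ppcf ylti
Hunk 2: at line 5 remove [rujpu,bdqi,ppcf] add [cnyk] -> 7 lines: cpbrj frlwc nyu gfvn wtu cnyk ylti
Hunk 3: at line 1 remove [nyu,gfvn,wtu] add [hmga,pwv] -> 6 lines: cpbrj frlwc hmga pwv cnyk ylti
Hunk 4: at line 1 remove [frlwc,hmga,pwv] add [iwts,hwksf] -> 5 lines: cpbrj iwts hwksf cnyk ylti
Hunk 5: at line 2 remove [hwksf,cnyk] add [pyxg,syu,khi] -> 6 lines: cpbrj iwts pyxg syu khi ylti
Hunk 6: at line 1 remove [pyxg,syu] add [dwma,dmfvo] -> 6 lines: cpbrj iwts dwma dmfvo khi ylti
Hunk 7: at line 2 remove [dwma] add [ntyv,yev] -> 7 lines: cpbrj iwts ntyv yev dmfvo khi ylti
Final line count: 7

Answer: 7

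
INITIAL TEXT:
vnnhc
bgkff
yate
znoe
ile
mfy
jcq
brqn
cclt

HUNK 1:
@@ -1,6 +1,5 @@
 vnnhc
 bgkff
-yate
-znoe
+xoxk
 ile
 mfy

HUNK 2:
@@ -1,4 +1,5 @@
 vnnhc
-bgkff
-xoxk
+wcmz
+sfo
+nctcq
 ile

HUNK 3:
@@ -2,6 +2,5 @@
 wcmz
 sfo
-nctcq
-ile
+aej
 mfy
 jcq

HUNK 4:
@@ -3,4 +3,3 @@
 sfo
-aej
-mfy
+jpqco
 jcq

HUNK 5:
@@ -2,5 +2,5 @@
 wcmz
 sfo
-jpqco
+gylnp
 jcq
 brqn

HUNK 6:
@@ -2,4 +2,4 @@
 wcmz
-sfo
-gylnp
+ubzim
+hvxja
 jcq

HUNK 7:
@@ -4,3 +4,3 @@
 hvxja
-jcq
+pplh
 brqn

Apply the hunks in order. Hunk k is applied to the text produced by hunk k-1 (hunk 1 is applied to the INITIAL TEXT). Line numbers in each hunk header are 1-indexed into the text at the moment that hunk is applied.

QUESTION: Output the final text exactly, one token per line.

Answer: vnnhc
wcmz
ubzim
hvxja
pplh
brqn
cclt

Derivation:
Hunk 1: at line 1 remove [yate,znoe] add [xoxk] -> 8 lines: vnnhc bgkff xoxk ile mfy jcq brqn cclt
Hunk 2: at line 1 remove [bgkff,xoxk] add [wcmz,sfo,nctcq] -> 9 lines: vnnhc wcmz sfo nctcq ile mfy jcq brqn cclt
Hunk 3: at line 2 remove [nctcq,ile] add [aej] -> 8 lines: vnnhc wcmz sfo aej mfy jcq brqn cclt
Hunk 4: at line 3 remove [aej,mfy] add [jpqco] -> 7 lines: vnnhc wcmz sfo jpqco jcq brqn cclt
Hunk 5: at line 2 remove [jpqco] add [gylnp] -> 7 lines: vnnhc wcmz sfo gylnp jcq brqn cclt
Hunk 6: at line 2 remove [sfo,gylnp] add [ubzim,hvxja] -> 7 lines: vnnhc wcmz ubzim hvxja jcq brqn cclt
Hunk 7: at line 4 remove [jcq] add [pplh] -> 7 lines: vnnhc wcmz ubzim hvxja pplh brqn cclt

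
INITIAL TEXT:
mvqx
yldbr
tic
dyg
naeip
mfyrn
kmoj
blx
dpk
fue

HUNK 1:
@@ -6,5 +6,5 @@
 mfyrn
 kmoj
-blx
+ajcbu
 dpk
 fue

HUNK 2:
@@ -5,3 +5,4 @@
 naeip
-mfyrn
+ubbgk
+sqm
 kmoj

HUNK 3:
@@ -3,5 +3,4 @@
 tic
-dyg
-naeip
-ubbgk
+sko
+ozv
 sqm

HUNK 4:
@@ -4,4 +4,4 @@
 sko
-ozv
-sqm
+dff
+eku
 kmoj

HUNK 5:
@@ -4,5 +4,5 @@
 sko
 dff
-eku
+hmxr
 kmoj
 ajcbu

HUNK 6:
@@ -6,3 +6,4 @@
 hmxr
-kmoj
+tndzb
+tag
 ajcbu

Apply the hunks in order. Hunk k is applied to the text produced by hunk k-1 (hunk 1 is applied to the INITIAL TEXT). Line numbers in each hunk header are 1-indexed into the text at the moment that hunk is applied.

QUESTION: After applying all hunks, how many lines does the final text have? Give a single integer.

Answer: 11

Derivation:
Hunk 1: at line 6 remove [blx] add [ajcbu] -> 10 lines: mvqx yldbr tic dyg naeip mfyrn kmoj ajcbu dpk fue
Hunk 2: at line 5 remove [mfyrn] add [ubbgk,sqm] -> 11 lines: mvqx yldbr tic dyg naeip ubbgk sqm kmoj ajcbu dpk fue
Hunk 3: at line 3 remove [dyg,naeip,ubbgk] add [sko,ozv] -> 10 lines: mvqx yldbr tic sko ozv sqm kmoj ajcbu dpk fue
Hunk 4: at line 4 remove [ozv,sqm] add [dff,eku] -> 10 lines: mvqx yldbr tic sko dff eku kmoj ajcbu dpk fue
Hunk 5: at line 4 remove [eku] add [hmxr] -> 10 lines: mvqx yldbr tic sko dff hmxr kmoj ajcbu dpk fue
Hunk 6: at line 6 remove [kmoj] add [tndzb,tag] -> 11 lines: mvqx yldbr tic sko dff hmxr tndzb tag ajcbu dpk fue
Final line count: 11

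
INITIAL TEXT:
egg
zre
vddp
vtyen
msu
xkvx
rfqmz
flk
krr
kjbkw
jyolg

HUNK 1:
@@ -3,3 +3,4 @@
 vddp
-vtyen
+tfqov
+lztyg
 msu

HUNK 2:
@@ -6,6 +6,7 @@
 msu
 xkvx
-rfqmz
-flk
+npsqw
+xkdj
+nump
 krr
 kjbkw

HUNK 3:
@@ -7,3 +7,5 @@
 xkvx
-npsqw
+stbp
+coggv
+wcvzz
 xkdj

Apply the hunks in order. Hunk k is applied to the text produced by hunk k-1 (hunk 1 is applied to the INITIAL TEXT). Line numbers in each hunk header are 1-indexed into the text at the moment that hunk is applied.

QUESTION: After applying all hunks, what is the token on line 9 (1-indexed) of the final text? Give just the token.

Hunk 1: at line 3 remove [vtyen] add [tfqov,lztyg] -> 12 lines: egg zre vddp tfqov lztyg msu xkvx rfqmz flk krr kjbkw jyolg
Hunk 2: at line 6 remove [rfqmz,flk] add [npsqw,xkdj,nump] -> 13 lines: egg zre vddp tfqov lztyg msu xkvx npsqw xkdj nump krr kjbkw jyolg
Hunk 3: at line 7 remove [npsqw] add [stbp,coggv,wcvzz] -> 15 lines: egg zre vddp tfqov lztyg msu xkvx stbp coggv wcvzz xkdj nump krr kjbkw jyolg
Final line 9: coggv

Answer: coggv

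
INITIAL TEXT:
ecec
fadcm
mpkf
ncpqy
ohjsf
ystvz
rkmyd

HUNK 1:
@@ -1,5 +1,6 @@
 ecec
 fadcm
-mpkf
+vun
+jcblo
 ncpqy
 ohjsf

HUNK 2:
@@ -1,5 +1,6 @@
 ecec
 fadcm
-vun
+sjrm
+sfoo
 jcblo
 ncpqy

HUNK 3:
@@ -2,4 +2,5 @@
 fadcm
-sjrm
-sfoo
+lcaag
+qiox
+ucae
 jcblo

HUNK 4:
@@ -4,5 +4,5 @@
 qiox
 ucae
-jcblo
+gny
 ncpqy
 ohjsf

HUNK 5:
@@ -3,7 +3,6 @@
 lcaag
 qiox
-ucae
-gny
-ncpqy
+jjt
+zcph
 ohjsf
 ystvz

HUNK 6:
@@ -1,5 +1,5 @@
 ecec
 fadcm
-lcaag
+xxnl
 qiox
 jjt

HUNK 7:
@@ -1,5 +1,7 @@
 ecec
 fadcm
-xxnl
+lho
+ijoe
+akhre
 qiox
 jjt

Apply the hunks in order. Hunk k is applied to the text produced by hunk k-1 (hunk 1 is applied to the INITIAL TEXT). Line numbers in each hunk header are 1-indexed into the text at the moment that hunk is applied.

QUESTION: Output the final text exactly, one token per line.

Answer: ecec
fadcm
lho
ijoe
akhre
qiox
jjt
zcph
ohjsf
ystvz
rkmyd

Derivation:
Hunk 1: at line 1 remove [mpkf] add [vun,jcblo] -> 8 lines: ecec fadcm vun jcblo ncpqy ohjsf ystvz rkmyd
Hunk 2: at line 1 remove [vun] add [sjrm,sfoo] -> 9 lines: ecec fadcm sjrm sfoo jcblo ncpqy ohjsf ystvz rkmyd
Hunk 3: at line 2 remove [sjrm,sfoo] add [lcaag,qiox,ucae] -> 10 lines: ecec fadcm lcaag qiox ucae jcblo ncpqy ohjsf ystvz rkmyd
Hunk 4: at line 4 remove [jcblo] add [gny] -> 10 lines: ecec fadcm lcaag qiox ucae gny ncpqy ohjsf ystvz rkmyd
Hunk 5: at line 3 remove [ucae,gny,ncpqy] add [jjt,zcph] -> 9 lines: ecec fadcm lcaag qiox jjt zcph ohjsf ystvz rkmyd
Hunk 6: at line 1 remove [lcaag] add [xxnl] -> 9 lines: ecec fadcm xxnl qiox jjt zcph ohjsf ystvz rkmyd
Hunk 7: at line 1 remove [xxnl] add [lho,ijoe,akhre] -> 11 lines: ecec fadcm lho ijoe akhre qiox jjt zcph ohjsf ystvz rkmyd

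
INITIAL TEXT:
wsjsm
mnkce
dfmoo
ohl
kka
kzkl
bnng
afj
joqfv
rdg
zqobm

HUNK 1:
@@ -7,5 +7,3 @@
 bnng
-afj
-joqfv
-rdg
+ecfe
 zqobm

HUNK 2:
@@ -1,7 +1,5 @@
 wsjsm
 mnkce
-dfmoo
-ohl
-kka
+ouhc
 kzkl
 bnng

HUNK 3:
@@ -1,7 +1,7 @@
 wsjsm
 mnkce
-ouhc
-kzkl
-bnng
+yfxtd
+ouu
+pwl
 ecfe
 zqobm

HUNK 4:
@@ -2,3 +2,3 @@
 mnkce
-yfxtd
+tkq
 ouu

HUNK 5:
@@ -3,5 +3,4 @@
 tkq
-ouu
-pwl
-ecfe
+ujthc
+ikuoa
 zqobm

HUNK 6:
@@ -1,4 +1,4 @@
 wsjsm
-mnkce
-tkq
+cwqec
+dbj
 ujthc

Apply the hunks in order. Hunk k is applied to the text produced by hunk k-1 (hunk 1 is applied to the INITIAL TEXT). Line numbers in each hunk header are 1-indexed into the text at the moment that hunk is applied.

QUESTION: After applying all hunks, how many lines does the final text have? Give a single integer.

Answer: 6

Derivation:
Hunk 1: at line 7 remove [afj,joqfv,rdg] add [ecfe] -> 9 lines: wsjsm mnkce dfmoo ohl kka kzkl bnng ecfe zqobm
Hunk 2: at line 1 remove [dfmoo,ohl,kka] add [ouhc] -> 7 lines: wsjsm mnkce ouhc kzkl bnng ecfe zqobm
Hunk 3: at line 1 remove [ouhc,kzkl,bnng] add [yfxtd,ouu,pwl] -> 7 lines: wsjsm mnkce yfxtd ouu pwl ecfe zqobm
Hunk 4: at line 2 remove [yfxtd] add [tkq] -> 7 lines: wsjsm mnkce tkq ouu pwl ecfe zqobm
Hunk 5: at line 3 remove [ouu,pwl,ecfe] add [ujthc,ikuoa] -> 6 lines: wsjsm mnkce tkq ujthc ikuoa zqobm
Hunk 6: at line 1 remove [mnkce,tkq] add [cwqec,dbj] -> 6 lines: wsjsm cwqec dbj ujthc ikuoa zqobm
Final line count: 6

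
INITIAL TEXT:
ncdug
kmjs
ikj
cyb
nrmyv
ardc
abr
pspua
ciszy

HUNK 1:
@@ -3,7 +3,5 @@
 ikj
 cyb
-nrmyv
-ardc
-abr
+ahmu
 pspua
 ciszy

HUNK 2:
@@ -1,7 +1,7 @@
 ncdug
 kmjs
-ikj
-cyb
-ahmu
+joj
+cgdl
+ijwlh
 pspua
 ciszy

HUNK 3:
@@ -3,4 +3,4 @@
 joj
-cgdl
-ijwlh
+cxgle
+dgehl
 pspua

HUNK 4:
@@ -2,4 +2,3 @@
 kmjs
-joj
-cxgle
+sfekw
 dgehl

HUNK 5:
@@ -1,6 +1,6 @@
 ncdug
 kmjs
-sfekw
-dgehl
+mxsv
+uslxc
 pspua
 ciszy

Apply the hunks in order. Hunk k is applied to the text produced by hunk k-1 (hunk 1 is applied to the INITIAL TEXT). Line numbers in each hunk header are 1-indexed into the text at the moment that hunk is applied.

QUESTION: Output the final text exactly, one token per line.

Hunk 1: at line 3 remove [nrmyv,ardc,abr] add [ahmu] -> 7 lines: ncdug kmjs ikj cyb ahmu pspua ciszy
Hunk 2: at line 1 remove [ikj,cyb,ahmu] add [joj,cgdl,ijwlh] -> 7 lines: ncdug kmjs joj cgdl ijwlh pspua ciszy
Hunk 3: at line 3 remove [cgdl,ijwlh] add [cxgle,dgehl] -> 7 lines: ncdug kmjs joj cxgle dgehl pspua ciszy
Hunk 4: at line 2 remove [joj,cxgle] add [sfekw] -> 6 lines: ncdug kmjs sfekw dgehl pspua ciszy
Hunk 5: at line 1 remove [sfekw,dgehl] add [mxsv,uslxc] -> 6 lines: ncdug kmjs mxsv uslxc pspua ciszy

Answer: ncdug
kmjs
mxsv
uslxc
pspua
ciszy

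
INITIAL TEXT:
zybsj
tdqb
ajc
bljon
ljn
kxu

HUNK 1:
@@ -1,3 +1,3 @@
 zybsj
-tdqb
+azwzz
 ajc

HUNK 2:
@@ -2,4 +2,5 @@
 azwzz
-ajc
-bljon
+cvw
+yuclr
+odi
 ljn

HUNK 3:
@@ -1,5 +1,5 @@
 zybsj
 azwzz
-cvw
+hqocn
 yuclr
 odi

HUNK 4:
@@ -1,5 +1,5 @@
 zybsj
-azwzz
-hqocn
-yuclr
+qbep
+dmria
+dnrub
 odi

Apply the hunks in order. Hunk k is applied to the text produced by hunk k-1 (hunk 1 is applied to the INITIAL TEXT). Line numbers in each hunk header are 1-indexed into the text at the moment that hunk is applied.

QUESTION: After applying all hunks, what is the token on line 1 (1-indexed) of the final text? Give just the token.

Answer: zybsj

Derivation:
Hunk 1: at line 1 remove [tdqb] add [azwzz] -> 6 lines: zybsj azwzz ajc bljon ljn kxu
Hunk 2: at line 2 remove [ajc,bljon] add [cvw,yuclr,odi] -> 7 lines: zybsj azwzz cvw yuclr odi ljn kxu
Hunk 3: at line 1 remove [cvw] add [hqocn] -> 7 lines: zybsj azwzz hqocn yuclr odi ljn kxu
Hunk 4: at line 1 remove [azwzz,hqocn,yuclr] add [qbep,dmria,dnrub] -> 7 lines: zybsj qbep dmria dnrub odi ljn kxu
Final line 1: zybsj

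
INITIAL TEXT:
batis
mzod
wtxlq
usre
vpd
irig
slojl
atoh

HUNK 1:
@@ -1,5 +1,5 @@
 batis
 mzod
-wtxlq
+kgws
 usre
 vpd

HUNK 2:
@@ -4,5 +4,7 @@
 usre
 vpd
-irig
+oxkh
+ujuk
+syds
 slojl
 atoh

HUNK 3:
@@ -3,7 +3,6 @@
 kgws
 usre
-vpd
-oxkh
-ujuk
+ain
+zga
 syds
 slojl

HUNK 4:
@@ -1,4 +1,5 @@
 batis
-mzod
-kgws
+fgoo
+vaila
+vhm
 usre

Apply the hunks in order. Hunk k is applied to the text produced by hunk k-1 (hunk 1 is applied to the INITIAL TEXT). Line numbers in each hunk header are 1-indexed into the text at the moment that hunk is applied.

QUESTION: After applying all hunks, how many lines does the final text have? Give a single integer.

Hunk 1: at line 1 remove [wtxlq] add [kgws] -> 8 lines: batis mzod kgws usre vpd irig slojl atoh
Hunk 2: at line 4 remove [irig] add [oxkh,ujuk,syds] -> 10 lines: batis mzod kgws usre vpd oxkh ujuk syds slojl atoh
Hunk 3: at line 3 remove [vpd,oxkh,ujuk] add [ain,zga] -> 9 lines: batis mzod kgws usre ain zga syds slojl atoh
Hunk 4: at line 1 remove [mzod,kgws] add [fgoo,vaila,vhm] -> 10 lines: batis fgoo vaila vhm usre ain zga syds slojl atoh
Final line count: 10

Answer: 10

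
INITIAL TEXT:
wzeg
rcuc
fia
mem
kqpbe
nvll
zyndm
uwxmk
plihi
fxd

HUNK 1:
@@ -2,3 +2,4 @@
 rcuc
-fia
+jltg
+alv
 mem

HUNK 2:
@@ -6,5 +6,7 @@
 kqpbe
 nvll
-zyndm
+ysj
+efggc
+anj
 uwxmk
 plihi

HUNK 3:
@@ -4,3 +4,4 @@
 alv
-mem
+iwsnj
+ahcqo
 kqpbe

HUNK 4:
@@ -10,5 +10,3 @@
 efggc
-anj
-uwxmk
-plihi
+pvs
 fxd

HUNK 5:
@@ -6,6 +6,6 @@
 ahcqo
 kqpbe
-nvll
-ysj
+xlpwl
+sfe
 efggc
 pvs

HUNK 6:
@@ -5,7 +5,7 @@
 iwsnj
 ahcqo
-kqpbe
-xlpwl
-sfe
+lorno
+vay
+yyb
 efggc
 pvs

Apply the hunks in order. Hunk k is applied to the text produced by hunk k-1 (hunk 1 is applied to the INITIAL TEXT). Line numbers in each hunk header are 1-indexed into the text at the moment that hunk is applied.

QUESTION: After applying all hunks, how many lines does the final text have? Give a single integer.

Hunk 1: at line 2 remove [fia] add [jltg,alv] -> 11 lines: wzeg rcuc jltg alv mem kqpbe nvll zyndm uwxmk plihi fxd
Hunk 2: at line 6 remove [zyndm] add [ysj,efggc,anj] -> 13 lines: wzeg rcuc jltg alv mem kqpbe nvll ysj efggc anj uwxmk plihi fxd
Hunk 3: at line 4 remove [mem] add [iwsnj,ahcqo] -> 14 lines: wzeg rcuc jltg alv iwsnj ahcqo kqpbe nvll ysj efggc anj uwxmk plihi fxd
Hunk 4: at line 10 remove [anj,uwxmk,plihi] add [pvs] -> 12 lines: wzeg rcuc jltg alv iwsnj ahcqo kqpbe nvll ysj efggc pvs fxd
Hunk 5: at line 6 remove [nvll,ysj] add [xlpwl,sfe] -> 12 lines: wzeg rcuc jltg alv iwsnj ahcqo kqpbe xlpwl sfe efggc pvs fxd
Hunk 6: at line 5 remove [kqpbe,xlpwl,sfe] add [lorno,vay,yyb] -> 12 lines: wzeg rcuc jltg alv iwsnj ahcqo lorno vay yyb efggc pvs fxd
Final line count: 12

Answer: 12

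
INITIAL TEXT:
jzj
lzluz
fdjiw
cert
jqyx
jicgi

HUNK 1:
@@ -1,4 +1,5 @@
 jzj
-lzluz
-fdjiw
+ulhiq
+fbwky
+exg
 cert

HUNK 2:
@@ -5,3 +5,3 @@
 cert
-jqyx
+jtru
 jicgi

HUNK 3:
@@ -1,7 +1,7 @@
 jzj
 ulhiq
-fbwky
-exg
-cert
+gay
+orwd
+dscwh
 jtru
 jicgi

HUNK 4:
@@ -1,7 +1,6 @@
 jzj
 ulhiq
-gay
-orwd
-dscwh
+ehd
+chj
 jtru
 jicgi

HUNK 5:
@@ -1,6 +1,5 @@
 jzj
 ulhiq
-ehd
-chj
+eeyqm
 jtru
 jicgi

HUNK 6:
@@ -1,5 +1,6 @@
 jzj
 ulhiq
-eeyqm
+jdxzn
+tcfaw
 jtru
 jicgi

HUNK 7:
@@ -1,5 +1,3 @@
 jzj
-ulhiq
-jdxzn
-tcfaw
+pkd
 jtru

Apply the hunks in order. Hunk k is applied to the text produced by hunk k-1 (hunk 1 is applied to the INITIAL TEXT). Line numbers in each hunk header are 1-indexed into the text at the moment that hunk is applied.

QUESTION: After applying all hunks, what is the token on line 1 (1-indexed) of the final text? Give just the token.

Answer: jzj

Derivation:
Hunk 1: at line 1 remove [lzluz,fdjiw] add [ulhiq,fbwky,exg] -> 7 lines: jzj ulhiq fbwky exg cert jqyx jicgi
Hunk 2: at line 5 remove [jqyx] add [jtru] -> 7 lines: jzj ulhiq fbwky exg cert jtru jicgi
Hunk 3: at line 1 remove [fbwky,exg,cert] add [gay,orwd,dscwh] -> 7 lines: jzj ulhiq gay orwd dscwh jtru jicgi
Hunk 4: at line 1 remove [gay,orwd,dscwh] add [ehd,chj] -> 6 lines: jzj ulhiq ehd chj jtru jicgi
Hunk 5: at line 1 remove [ehd,chj] add [eeyqm] -> 5 lines: jzj ulhiq eeyqm jtru jicgi
Hunk 6: at line 1 remove [eeyqm] add [jdxzn,tcfaw] -> 6 lines: jzj ulhiq jdxzn tcfaw jtru jicgi
Hunk 7: at line 1 remove [ulhiq,jdxzn,tcfaw] add [pkd] -> 4 lines: jzj pkd jtru jicgi
Final line 1: jzj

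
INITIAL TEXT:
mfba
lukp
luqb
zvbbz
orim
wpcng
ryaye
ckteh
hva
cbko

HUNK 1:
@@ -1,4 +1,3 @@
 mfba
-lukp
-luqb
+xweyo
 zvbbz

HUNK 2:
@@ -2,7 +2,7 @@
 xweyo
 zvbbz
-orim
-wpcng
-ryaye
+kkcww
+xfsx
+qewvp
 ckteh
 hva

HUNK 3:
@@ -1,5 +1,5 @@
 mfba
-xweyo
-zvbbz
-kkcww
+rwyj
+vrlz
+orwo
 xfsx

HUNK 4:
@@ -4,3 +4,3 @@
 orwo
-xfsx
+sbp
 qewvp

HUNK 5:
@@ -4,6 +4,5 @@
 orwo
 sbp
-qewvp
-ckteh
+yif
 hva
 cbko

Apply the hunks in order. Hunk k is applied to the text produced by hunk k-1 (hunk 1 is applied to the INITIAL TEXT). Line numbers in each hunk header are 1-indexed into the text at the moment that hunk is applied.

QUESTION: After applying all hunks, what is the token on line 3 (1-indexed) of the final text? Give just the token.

Hunk 1: at line 1 remove [lukp,luqb] add [xweyo] -> 9 lines: mfba xweyo zvbbz orim wpcng ryaye ckteh hva cbko
Hunk 2: at line 2 remove [orim,wpcng,ryaye] add [kkcww,xfsx,qewvp] -> 9 lines: mfba xweyo zvbbz kkcww xfsx qewvp ckteh hva cbko
Hunk 3: at line 1 remove [xweyo,zvbbz,kkcww] add [rwyj,vrlz,orwo] -> 9 lines: mfba rwyj vrlz orwo xfsx qewvp ckteh hva cbko
Hunk 4: at line 4 remove [xfsx] add [sbp] -> 9 lines: mfba rwyj vrlz orwo sbp qewvp ckteh hva cbko
Hunk 5: at line 4 remove [qewvp,ckteh] add [yif] -> 8 lines: mfba rwyj vrlz orwo sbp yif hva cbko
Final line 3: vrlz

Answer: vrlz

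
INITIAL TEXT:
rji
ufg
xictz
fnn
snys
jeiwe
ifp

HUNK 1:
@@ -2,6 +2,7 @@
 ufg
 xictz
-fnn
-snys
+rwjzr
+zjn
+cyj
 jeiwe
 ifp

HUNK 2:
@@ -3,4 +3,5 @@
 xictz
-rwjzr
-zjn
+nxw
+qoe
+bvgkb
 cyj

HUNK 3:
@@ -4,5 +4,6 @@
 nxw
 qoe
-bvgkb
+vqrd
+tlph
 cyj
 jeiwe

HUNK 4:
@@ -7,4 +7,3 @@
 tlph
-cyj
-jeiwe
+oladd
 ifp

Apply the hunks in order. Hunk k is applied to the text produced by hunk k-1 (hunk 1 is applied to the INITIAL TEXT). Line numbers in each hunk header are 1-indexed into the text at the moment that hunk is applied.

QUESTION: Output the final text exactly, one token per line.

Answer: rji
ufg
xictz
nxw
qoe
vqrd
tlph
oladd
ifp

Derivation:
Hunk 1: at line 2 remove [fnn,snys] add [rwjzr,zjn,cyj] -> 8 lines: rji ufg xictz rwjzr zjn cyj jeiwe ifp
Hunk 2: at line 3 remove [rwjzr,zjn] add [nxw,qoe,bvgkb] -> 9 lines: rji ufg xictz nxw qoe bvgkb cyj jeiwe ifp
Hunk 3: at line 4 remove [bvgkb] add [vqrd,tlph] -> 10 lines: rji ufg xictz nxw qoe vqrd tlph cyj jeiwe ifp
Hunk 4: at line 7 remove [cyj,jeiwe] add [oladd] -> 9 lines: rji ufg xictz nxw qoe vqrd tlph oladd ifp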